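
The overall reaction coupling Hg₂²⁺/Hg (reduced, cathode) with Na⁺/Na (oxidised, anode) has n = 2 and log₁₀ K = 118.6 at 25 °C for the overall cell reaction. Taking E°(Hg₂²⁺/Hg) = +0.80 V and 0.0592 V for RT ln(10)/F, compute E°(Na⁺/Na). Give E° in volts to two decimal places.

E°cell = (0.0592/n)·log K = (0.0592/2)(118.6) = +3.511 V.
Since Hg₂²⁺/Hg is the cathode and Na⁺/Na the anode, E°cell = E°(Hg₂²⁺/Hg) − E°(Na⁺/Na).
So E°(Na⁺/Na) = E°(Hg₂²⁺/Hg) − E°cell = (+0.80) − (+3.511) = -2.71 V.

-2.71 V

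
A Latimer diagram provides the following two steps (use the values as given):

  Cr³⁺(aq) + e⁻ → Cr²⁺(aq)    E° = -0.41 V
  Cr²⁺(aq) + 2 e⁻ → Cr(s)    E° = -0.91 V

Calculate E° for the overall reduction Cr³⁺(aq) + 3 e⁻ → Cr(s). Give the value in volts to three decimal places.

Adding the free-energy changes (−nFE°) of the two steps gives −n₃FE°₃ = −n₁FE°₁ − n₂FE°₂.
E°₃ = (1×-0.41 + 2×-0.91) / 3 = (-2.230) / 3 = -0.743 V.
Simply averaging or adding the two E° values would be wrong; the electron-weighted sum is required.

-0.743 V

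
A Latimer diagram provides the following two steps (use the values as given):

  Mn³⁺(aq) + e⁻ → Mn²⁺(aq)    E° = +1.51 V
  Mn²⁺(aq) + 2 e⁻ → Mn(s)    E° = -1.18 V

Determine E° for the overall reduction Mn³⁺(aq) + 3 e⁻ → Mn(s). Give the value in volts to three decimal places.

Adding the free-energy changes (−nFE°) of the two steps gives −n₃FE°₃ = −n₁FE°₁ − n₂FE°₂.
E°₃ = (1×+1.51 + 2×-1.18) / 3 = (-0.850) / 3 = -0.283 V.
Simply averaging or adding the two E° values would be wrong; the electron-weighted sum is required.

-0.283 V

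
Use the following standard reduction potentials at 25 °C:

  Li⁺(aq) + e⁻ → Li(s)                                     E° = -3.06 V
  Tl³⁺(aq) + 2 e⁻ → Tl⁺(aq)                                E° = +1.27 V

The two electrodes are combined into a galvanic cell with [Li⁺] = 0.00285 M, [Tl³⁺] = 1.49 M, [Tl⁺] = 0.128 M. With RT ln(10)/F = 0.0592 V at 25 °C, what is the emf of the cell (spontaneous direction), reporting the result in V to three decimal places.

Tl³⁺/Tl⁺ is the cathode (higher E°), Li⁺/Li the anode: E°cell = +1.27 − (-3.06) = +4.33 V, n = 2.
Overall: Tl³⁺(aq) + 2 Li(s) → Tl⁺(aq) + 2 Li⁺(aq)
Q = [Tl⁺]·[Li⁺]^2 / ([Tl³⁺]); log Q = -6.156.
E = E° − (0.0592/n) log Q = +4.33 − (0.0592/2)(-6.156) = +4.512 V.

+4.512 V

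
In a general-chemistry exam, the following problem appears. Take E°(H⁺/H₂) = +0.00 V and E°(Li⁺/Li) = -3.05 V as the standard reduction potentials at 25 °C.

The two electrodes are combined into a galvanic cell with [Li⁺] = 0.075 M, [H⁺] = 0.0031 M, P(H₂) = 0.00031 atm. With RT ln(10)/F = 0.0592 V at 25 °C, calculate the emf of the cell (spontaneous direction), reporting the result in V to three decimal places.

+3.072 V

H⁺/H₂ is the cathode (higher E°), Li⁺/Li the anode: E°cell = +0.00 − (-3.05) = +3.05 V, n = 2.
Overall: 2 H⁺(aq) + 2 Li(s) → H₂(g) + 2 Li⁺(aq)
Q = P(H₂)·[Li⁺]^2 / ([H⁺]^2); log Q = -0.741.
E = E° − (0.0592/n) log Q = +3.05 − (0.0592/2)(-0.741) = +3.072 V.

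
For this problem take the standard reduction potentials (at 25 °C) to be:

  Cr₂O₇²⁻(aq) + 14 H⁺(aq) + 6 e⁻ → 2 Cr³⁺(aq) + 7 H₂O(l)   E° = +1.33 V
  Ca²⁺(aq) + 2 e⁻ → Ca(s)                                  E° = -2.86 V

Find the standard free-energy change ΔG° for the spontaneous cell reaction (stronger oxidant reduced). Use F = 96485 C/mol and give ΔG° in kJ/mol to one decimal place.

-2425.6 kJ/mol

Cr₂O₇²⁻/Cr³⁺ (E° = +1.33 V) is the cathode; Ca²⁺/Ca (E° = -2.86 V) is the anode, so E°cell = +4.19 V.
Balancing electrons gives n = 6 (lcm of 6 and 2).
ΔG° = −nFE° = −(6)(96485)(+4.19) = -2,425,633 J = -2425.6 kJ/mol.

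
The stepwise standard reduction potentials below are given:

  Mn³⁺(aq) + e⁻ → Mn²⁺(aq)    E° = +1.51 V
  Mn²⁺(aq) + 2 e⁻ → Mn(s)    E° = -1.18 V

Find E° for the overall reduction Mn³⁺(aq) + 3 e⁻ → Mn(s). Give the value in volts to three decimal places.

Adding the free-energy changes (−nFE°) of the two steps gives −n₃FE°₃ = −n₁FE°₁ − n₂FE°₂.
E°₃ = (1×+1.51 + 2×-1.18) / 3 = (-0.850) / 3 = -0.283 V.
Simply averaging or adding the two E° values would be wrong; the electron-weighted sum is required.

-0.283 V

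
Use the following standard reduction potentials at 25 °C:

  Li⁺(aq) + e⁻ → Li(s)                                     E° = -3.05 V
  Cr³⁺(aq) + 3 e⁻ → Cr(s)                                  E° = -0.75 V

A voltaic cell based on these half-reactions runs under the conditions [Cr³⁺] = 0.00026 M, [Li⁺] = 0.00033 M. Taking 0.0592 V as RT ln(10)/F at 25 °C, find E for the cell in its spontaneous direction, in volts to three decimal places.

Cr³⁺/Cr is the cathode (higher E°), Li⁺/Li the anode: E°cell = -0.75 − (-3.05) = +2.30 V, n = 3.
Overall: Cr³⁺(aq) + 3 Li(s) → Cr(s) + 3 Li⁺(aq)
Q = [Li⁺]^3 / ([Cr³⁺]); log Q = -6.859.
E = E° − (0.0592/n) log Q = +2.30 − (0.0592/3)(-6.859) = +2.435 V.

+2.435 V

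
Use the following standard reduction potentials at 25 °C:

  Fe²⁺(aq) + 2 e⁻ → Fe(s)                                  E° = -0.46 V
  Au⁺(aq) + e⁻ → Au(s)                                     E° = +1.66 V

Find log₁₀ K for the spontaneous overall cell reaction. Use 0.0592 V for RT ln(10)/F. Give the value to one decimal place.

Cathode: Au⁺/Au; anode: Fe²⁺/Fe. E°cell = +2.12 V, n = 2.
log K = nE°cell / 0.0592 = (2)(+2.12) / 0.0592 = 71.6.

71.6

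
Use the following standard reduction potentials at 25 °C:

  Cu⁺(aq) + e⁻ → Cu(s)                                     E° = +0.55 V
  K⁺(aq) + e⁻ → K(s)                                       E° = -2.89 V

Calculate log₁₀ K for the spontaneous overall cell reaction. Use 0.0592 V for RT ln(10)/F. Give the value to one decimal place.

58.1

Cathode: Cu⁺/Cu; anode: K⁺/K. E°cell = +3.44 V, n = 1.
log K = nE°cell / 0.0592 = (1)(+3.44) / 0.0592 = 58.1.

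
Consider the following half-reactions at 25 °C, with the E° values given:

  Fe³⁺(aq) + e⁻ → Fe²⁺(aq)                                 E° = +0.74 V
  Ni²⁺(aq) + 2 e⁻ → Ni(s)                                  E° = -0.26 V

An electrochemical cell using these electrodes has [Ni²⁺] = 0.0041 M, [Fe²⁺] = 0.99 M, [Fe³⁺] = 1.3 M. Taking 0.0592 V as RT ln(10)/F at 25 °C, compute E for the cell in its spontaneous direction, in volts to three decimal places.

+1.078 V

Fe³⁺/Fe²⁺ is the cathode (higher E°), Ni²⁺/Ni the anode: E°cell = +0.74 − (-0.26) = +1.00 V, n = 2.
Overall: 2 Fe³⁺(aq) + Ni(s) → 2 Fe²⁺(aq) + Ni²⁺(aq)
Q = [Fe²⁺]^2·[Ni²⁺] / ([Fe³⁺]^2); log Q = -2.624.
E = E° − (0.0592/n) log Q = +1.00 − (0.0592/2)(-2.624) = +1.078 V.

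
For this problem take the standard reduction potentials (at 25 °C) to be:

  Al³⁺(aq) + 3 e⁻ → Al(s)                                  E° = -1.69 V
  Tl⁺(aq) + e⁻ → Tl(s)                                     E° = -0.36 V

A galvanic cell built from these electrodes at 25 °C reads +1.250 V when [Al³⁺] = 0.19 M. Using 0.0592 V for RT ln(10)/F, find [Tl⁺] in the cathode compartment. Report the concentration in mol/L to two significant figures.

Tl⁺/Tl is the cathode, Al³⁺/Al the anode: E°cell = +1.33 V, n = 3.
Overall reaction: 3 Tl⁺(aq) + Al(s) → 3 Tl(s) + Al³⁺(aq); Q = [Al³⁺]^1/[Tl⁺]^3.
From E = E° − (0.0592/n) log Q: log Q = (E° − E)·n/0.0592 = (+1.33 − (+1.250))·3/0.0592 = 4.0541.
So 3·log[Tl⁺] = 1·log(0.19) − log Q = -0.7212 − (4.0541) = -4.7753; log[Tl⁺] = -4.7753 / 3 = -1.5918; [Tl⁺] = 10^(-1.5918) ≈ 0.026 M.

0.026 M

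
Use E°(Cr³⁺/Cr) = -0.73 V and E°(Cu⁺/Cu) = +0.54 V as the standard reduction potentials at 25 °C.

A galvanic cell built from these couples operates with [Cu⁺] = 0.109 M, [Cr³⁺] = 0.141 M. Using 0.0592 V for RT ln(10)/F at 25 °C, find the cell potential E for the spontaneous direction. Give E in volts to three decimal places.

+1.230 V

Cu⁺/Cu is the cathode (higher E°), Cr³⁺/Cr the anode: E°cell = +0.54 − (-0.73) = +1.27 V, n = 3.
Overall: 3 Cu⁺(aq) + Cr(s) → 3 Cu(s) + Cr³⁺(aq)
Q = [Cr³⁺] / ([Cu⁺]^3); log Q = 2.037.
E = E° − (0.0592/n) log Q = +1.27 − (0.0592/3)(2.037) = +1.230 V.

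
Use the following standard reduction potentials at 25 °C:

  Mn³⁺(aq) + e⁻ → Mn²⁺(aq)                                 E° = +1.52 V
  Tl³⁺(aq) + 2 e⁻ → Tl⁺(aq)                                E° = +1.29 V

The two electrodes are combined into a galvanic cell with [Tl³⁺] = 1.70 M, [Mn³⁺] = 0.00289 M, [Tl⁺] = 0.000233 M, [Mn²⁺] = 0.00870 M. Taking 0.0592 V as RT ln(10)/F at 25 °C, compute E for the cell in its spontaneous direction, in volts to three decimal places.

Mn³⁺/Mn²⁺ is the cathode (higher E°), Tl³⁺/Tl⁺ the anode: E°cell = +1.52 − (+1.29) = +0.23 V, n = 2.
Overall: 2 Mn³⁺(aq) + Tl⁺(aq) → 2 Mn²⁺(aq) + Tl³⁺(aq)
Q = [Mn²⁺]^2·[Tl³⁺] / ([Mn³⁺]^2·[Tl⁺]); log Q = 4.820.
E = E° − (0.0592/n) log Q = +0.23 − (0.0592/2)(4.820) = +0.087 V.

+0.087 V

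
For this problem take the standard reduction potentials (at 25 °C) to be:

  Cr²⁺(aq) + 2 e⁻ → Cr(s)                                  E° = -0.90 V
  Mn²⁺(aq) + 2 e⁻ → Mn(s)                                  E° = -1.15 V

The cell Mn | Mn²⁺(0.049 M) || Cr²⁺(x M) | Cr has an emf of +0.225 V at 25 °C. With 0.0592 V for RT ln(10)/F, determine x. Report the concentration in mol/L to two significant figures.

Cr²⁺/Cr is the cathode, Mn²⁺/Mn the anode: E°cell = +0.25 V, n = 2.
Overall reaction: Cr²⁺(aq) + Mn(s) → Cr(s) + Mn²⁺(aq); Q = [Mn²⁺]^1/[Cr²⁺]^1.
From E = E° − (0.0592/n) log Q: log Q = (E° − E)·n/0.0592 = (+0.25 − (+0.225))·2/0.0592 = 0.8446.
So 1·log[Cr²⁺] = 1·log(0.049) − log Q = -1.3098 − (0.8446) = -2.1544; [Cr²⁺] = 10^(-2.1544) ≈ 0.0070 M.

0.0070 M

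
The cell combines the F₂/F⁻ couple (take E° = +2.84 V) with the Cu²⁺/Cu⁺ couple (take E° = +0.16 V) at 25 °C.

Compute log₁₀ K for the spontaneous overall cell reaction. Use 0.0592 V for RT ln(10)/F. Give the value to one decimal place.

90.5

Cathode: F₂/F⁻; anode: Cu²⁺/Cu⁺. E°cell = +2.68 V, n = 2.
log K = nE°cell / 0.0592 = (2)(+2.68) / 0.0592 = 90.5.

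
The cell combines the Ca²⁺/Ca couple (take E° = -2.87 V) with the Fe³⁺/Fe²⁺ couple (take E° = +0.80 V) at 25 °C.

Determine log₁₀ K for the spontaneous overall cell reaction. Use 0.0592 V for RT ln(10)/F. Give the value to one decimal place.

Cathode: Fe³⁺/Fe²⁺; anode: Ca²⁺/Ca. E°cell = +3.67 V, n = 2.
log K = nE°cell / 0.0592 = (2)(+3.67) / 0.0592 = 124.0.

124.0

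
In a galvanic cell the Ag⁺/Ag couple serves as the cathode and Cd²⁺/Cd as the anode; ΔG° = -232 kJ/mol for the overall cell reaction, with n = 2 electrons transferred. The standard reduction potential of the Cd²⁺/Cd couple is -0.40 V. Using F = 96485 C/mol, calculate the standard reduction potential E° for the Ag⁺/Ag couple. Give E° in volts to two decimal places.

+0.80 V

E°cell = −ΔG°/(nF) = −(-232×10³)/((2)(96485)) = +1.202 V.
Since Ag⁺/Ag is the cathode and Cd²⁺/Cd the anode, E°cell = E°(Ag⁺/Ag) − E°(Cd²⁺/Cd).
So E°(Ag⁺/Ag) = E°cell + E°(Cd²⁺/Cd) = +1.202 + (-0.40) = +0.80 V.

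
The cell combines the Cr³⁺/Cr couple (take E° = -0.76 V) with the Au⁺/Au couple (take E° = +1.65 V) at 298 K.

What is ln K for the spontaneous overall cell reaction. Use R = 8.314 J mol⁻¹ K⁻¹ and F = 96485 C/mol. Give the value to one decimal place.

Cathode: Au⁺/Au; anode: Cr³⁺/Cr. E°cell = (+1.65) − (-0.76) = +2.41 V, with n = 3.
ΔG° = −nFE° = −RT ln K, so ln K = nFE°/(RT) = (3)(96485)(+2.41) / ((8.314)(298)) = 281.561.

281.6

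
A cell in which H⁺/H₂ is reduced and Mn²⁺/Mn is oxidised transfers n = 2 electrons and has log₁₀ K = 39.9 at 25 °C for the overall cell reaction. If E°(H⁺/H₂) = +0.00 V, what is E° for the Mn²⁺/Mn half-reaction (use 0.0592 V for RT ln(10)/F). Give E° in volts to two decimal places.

E°cell = (0.0592/n)·log K = (0.0592/2)(39.9) = +1.181 V.
Since H⁺/H₂ is the cathode and Mn²⁺/Mn the anode, E°cell = E°(H⁺/H₂) − E°(Mn²⁺/Mn).
So E°(Mn²⁺/Mn) = E°(H⁺/H₂) − E°cell = (+0.00) − (+1.181) = -1.18 V.

-1.18 V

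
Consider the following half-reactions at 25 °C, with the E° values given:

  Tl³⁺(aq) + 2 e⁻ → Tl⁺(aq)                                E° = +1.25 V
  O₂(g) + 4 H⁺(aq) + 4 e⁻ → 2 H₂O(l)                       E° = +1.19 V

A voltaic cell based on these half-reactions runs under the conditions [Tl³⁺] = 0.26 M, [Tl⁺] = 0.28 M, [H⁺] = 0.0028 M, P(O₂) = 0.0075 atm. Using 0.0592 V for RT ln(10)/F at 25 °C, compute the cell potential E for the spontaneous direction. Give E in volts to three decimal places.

Tl³⁺/Tl⁺ is the cathode (higher E°), O₂/H₂O the anode: E°cell = +1.25 − (+1.19) = +0.06 V, n = 4.
Overall: 2 Tl³⁺(aq) + 2 H₂O(l) → 2 Tl⁺(aq) + O₂(g) + 4 H⁺(aq)
Q = [Tl⁺]^2·P(O₂)·[H⁺]^4 / ([Tl³⁺]^2); log Q = -12.272.
E = E° − (0.0592/n) log Q = +0.06 − (0.0592/4)(-12.272) = +0.242 V.

+0.242 V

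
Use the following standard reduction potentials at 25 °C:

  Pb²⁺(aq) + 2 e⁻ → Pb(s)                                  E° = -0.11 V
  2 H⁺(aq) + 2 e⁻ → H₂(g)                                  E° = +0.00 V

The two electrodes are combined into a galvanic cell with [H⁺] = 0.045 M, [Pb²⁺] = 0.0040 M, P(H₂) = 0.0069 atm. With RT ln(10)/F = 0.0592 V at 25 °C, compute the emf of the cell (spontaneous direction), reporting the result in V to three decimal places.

H⁺/H₂ is the cathode (higher E°), Pb²⁺/Pb the anode: E°cell = +0.00 − (-0.11) = +0.11 V, n = 2.
Overall: 2 H⁺(aq) + Pb(s) → H₂(g) + Pb²⁺(aq)
Q = P(H₂)·[Pb²⁺] / ([H⁺]^2); log Q = -1.866.
E = E° − (0.0592/n) log Q = +0.11 − (0.0592/2)(-1.866) = +0.165 V.

+0.165 V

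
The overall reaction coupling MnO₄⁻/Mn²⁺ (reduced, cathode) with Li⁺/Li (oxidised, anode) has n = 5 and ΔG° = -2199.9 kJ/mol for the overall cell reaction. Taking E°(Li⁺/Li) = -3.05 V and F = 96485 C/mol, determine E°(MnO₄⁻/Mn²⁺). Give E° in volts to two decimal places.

+1.51 V

E°cell = −ΔG°/(nF) = −(-2199.9×10³)/((5)(96485)) = +4.560 V.
Since MnO₄⁻/Mn²⁺ is the cathode and Li⁺/Li the anode, E°cell = E°(MnO₄⁻/Mn²⁺) − E°(Li⁺/Li).
So E°(MnO₄⁻/Mn²⁺) = E°cell + E°(Li⁺/Li) = +4.560 + (-3.05) = +1.51 V.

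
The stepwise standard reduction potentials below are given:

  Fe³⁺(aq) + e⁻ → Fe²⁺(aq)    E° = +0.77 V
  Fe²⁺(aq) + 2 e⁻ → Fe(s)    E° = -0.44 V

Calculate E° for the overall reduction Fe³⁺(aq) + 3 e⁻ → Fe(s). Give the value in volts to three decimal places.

-0.037 V

Since ΔG° = −nFE° is additive over sequential reductions, n₃E°₃ = n₁E°₁ + n₂E°₂.
E°₃ = (1×+0.77 + 2×-0.44) / 3 = (-0.110) / 3 = -0.037 V.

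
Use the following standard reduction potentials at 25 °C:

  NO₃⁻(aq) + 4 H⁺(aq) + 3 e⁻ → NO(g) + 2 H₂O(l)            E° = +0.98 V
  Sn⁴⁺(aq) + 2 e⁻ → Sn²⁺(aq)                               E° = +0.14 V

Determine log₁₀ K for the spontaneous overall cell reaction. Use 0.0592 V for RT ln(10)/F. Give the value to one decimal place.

Cathode: NO₃⁻/NO; anode: Sn⁴⁺/Sn²⁺. E°cell = +0.84 V, n = 6.
log K = nE°cell / 0.0592 = (6)(+0.84) / 0.0592 = 85.1.

85.1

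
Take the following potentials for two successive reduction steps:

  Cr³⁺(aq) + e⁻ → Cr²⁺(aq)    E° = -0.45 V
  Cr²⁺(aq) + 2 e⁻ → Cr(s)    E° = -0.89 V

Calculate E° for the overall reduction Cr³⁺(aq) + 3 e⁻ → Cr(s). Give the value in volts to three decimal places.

-0.743 V

Adding the free-energy changes (−nFE°) of the two steps gives −n₃FE°₃ = −n₁FE°₁ − n₂FE°₂.
E°₃ = (1×-0.45 + 2×-0.89) / 3 = (-2.230) / 3 = -0.743 V.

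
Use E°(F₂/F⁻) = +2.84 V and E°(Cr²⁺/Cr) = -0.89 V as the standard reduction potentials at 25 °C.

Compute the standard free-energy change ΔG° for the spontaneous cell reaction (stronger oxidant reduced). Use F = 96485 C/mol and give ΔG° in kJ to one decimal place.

-719.8 kJ

F₂/F⁻ (E° = +2.84 V) is the cathode; Cr²⁺/Cr (E° = -0.89 V) is the anode, so E°cell = +3.73 V.
Balancing electrons gives n = 2 (lcm of 2 and 2).
ΔG° = −nFE° = −(2)(96485)(+3.73) = -719,778 J = -719.8 kJ.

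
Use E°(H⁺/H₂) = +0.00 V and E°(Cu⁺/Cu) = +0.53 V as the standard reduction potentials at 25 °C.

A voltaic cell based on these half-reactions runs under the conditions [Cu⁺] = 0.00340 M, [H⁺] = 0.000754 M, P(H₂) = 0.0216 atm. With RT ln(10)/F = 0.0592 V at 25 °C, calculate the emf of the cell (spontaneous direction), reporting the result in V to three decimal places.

Cu⁺/Cu is the cathode (higher E°), H⁺/H₂ the anode: E°cell = +0.53 − (+0.00) = +0.53 V, n = 2.
Overall: 2 Cu⁺(aq) + H₂(g) → 2 Cu(s) + 2 H⁺(aq)
Q = [H⁺]^2 / ([Cu⁺]^2·P(H₂)); log Q = 0.357.
E = E° − (0.0592/n) log Q = +0.53 − (0.0592/2)(0.357) = +0.519 V.

+0.519 V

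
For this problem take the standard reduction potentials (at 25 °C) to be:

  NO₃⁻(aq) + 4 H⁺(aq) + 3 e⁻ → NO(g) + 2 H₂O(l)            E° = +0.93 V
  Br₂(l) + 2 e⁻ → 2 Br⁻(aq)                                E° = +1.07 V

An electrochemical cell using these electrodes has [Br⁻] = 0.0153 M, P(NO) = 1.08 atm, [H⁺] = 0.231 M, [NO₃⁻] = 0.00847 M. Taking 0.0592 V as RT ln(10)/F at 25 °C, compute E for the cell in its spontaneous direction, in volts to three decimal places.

+0.339 V

Br₂/Br⁻ is the cathode (higher E°), NO₃⁻/NO the anode: E°cell = +1.07 − (+0.93) = +0.14 V, n = 6.
Overall: 3 Br₂(l) + 2 NO(g) + 4 H₂O(l) → 6 Br⁻(aq) + 2 NO₃⁻(aq) + 8 H⁺(aq)
Q = [Br⁻]^6·[NO₃⁻]^2·[H⁺]^8 / (P(NO)^2); log Q = -20.194.
E = E° − (0.0592/n) log Q = +0.14 − (0.0592/6)(-20.194) = +0.339 V.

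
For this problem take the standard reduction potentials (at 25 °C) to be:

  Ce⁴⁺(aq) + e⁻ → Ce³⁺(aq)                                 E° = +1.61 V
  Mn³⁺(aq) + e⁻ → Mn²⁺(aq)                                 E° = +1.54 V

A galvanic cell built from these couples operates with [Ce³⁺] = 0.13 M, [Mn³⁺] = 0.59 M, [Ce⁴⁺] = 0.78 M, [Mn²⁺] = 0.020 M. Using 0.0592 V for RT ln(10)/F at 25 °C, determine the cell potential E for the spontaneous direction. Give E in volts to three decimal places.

+0.029 V

Ce⁴⁺/Ce³⁺ is the cathode (higher E°), Mn³⁺/Mn²⁺ the anode: E°cell = +1.61 − (+1.54) = +0.07 V, n = 1.
Overall: Ce⁴⁺(aq) + Mn²⁺(aq) → Ce³⁺(aq) + Mn³⁺(aq)
Q = [Ce³⁺]·[Mn³⁺] / ([Ce⁴⁺]·[Mn²⁺]); log Q = 0.692.
E = E° − (0.0592/n) log Q = +0.07 − (0.0592/1)(0.692) = +0.029 V.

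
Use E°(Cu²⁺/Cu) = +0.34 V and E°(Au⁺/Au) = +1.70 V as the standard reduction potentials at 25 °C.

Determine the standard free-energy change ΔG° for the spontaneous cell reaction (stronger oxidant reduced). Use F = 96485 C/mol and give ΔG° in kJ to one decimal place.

Au⁺/Au (E° = +1.70 V) is the cathode; Cu²⁺/Cu (E° = +0.34 V) is the anode, so E°cell = +1.36 V.
Balancing electrons gives n = 2 (lcm of 1 and 2).
ΔG° = −nFE° = −(2)(96485)(+1.36) = -262,439 J = -262.4 kJ.

-262.4 kJ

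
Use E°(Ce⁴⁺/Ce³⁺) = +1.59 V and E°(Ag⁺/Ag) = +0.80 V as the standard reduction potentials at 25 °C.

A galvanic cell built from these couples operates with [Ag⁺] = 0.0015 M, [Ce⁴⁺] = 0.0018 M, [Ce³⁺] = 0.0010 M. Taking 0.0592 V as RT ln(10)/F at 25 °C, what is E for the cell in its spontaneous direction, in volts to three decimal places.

+0.972 V

Ce⁴⁺/Ce³⁺ is the cathode (higher E°), Ag⁺/Ag the anode: E°cell = +1.59 − (+0.80) = +0.79 V, n = 1.
Overall: Ce⁴⁺(aq) + Ag(s) → Ce³⁺(aq) + Ag⁺(aq)
Q = [Ce³⁺]·[Ag⁺] / ([Ce⁴⁺]); log Q = -3.079.
E = E° − (0.0592/n) log Q = +0.79 − (0.0592/1)(-3.079) = +0.972 V.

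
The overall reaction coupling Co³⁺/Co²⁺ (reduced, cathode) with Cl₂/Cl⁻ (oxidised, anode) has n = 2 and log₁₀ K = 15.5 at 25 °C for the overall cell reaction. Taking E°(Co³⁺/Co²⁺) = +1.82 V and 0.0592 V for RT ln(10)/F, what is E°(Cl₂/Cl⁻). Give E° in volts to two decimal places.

+1.36 V

E°cell = (0.0592/n)·log K = (0.0592/2)(15.5) = +0.459 V.
Since Co³⁺/Co²⁺ is the cathode and Cl₂/Cl⁻ the anode, E°cell = E°(Co³⁺/Co²⁺) − E°(Cl₂/Cl⁻).
So E°(Cl₂/Cl⁻) = E°(Co³⁺/Co²⁺) − E°cell = (+1.82) − (+0.459) = +1.36 V.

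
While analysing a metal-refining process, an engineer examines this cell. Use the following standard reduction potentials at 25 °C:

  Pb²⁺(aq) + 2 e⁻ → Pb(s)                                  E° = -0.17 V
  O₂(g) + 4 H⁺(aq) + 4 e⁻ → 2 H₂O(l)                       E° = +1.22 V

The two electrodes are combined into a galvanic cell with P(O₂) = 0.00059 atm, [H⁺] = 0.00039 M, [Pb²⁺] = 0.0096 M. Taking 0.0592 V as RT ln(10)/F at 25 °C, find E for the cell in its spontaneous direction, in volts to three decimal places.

O₂/H₂O is the cathode (higher E°), Pb²⁺/Pb the anode: E°cell = +1.22 − (-0.17) = +1.39 V, n = 4.
Overall: O₂(g) + 4 H⁺(aq) + 2 Pb(s) → 2 H₂O(l) + 2 Pb²⁺(aq)
Q = [Pb²⁺]^2 / (P(O₂)·[H⁺]^4); log Q = 12.829.
E = E° − (0.0592/n) log Q = +1.39 − (0.0592/4)(12.829) = +1.200 V.

+1.200 V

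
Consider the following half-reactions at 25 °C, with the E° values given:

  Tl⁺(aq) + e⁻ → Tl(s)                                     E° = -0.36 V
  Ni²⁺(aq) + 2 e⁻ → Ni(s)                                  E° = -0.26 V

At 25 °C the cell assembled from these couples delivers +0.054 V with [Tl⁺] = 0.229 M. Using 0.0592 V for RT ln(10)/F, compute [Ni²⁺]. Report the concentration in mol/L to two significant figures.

0.0015 M

Ni²⁺/Ni is the cathode, Tl⁺/Tl the anode: E°cell = +0.10 V, n = 2.
Overall reaction: Ni²⁺(aq) + 2 Tl(s) → Ni(s) + 2 Tl⁺(aq); Q = [Tl⁺]^2/[Ni²⁺]^1.
From E = E° − (0.0592/n) log Q: log Q = (E° − E)·n/0.0592 = (+0.10 − (+0.054))·2/0.0592 = 1.5541.
So 1·log[Ni²⁺] = 2·log(0.229) − log Q = -1.2803 − (1.5541) = -2.8344; [Ni²⁺] = 10^(-2.8344) ≈ 0.0015 M.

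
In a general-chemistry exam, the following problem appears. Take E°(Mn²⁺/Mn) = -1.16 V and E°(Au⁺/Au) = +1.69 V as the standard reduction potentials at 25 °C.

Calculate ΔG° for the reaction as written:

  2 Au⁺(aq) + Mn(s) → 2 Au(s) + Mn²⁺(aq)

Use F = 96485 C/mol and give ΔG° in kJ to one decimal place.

As written, Au⁺/Au is reduced (cathode) and Mn²⁺/Mn is oxidised (anode), so E°cell = (+1.69) − (-1.16) = +2.85 V.
Balancing electrons gives n = 2.
ΔG° = −nFE° = −(2)(96485)(+2.85) = -549,964 J = -550.0 kJ.

-550.0 kJ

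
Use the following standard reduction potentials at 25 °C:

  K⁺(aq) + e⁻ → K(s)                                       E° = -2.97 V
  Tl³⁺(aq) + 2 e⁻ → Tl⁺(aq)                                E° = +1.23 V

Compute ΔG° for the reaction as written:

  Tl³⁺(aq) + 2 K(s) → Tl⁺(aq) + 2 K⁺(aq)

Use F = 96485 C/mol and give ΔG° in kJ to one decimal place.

As written, Tl³⁺/Tl⁺ is reduced (cathode) and K⁺/K is oxidised (anode), so E°cell = (+1.23) − (-2.97) = +4.20 V.
Balancing electrons gives n = 2.
ΔG° = −nFE° = −(2)(96485)(+4.20) = -810,474 J = -810.5 kJ.

-810.5 kJ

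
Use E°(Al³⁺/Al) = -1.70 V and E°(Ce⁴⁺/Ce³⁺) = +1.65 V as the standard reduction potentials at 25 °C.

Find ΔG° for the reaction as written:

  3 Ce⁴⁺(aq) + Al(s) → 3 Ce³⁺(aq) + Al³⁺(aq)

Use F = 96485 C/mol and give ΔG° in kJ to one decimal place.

-969.7 kJ

As written, Ce⁴⁺/Ce³⁺ is reduced (cathode) and Al³⁺/Al is oxidised (anode), so E°cell = (+1.65) − (-1.70) = +3.35 V.
Balancing electrons gives n = 3.
ΔG° = −nFE° = −(3)(96485)(+3.35) = -969,674 J = -969.7 kJ.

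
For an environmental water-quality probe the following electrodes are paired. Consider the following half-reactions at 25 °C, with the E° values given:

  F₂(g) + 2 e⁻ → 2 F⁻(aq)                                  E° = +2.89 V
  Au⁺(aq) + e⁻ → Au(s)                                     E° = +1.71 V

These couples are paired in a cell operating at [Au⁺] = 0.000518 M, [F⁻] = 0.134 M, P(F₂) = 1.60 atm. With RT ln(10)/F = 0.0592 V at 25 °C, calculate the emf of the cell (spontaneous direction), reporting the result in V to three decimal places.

F₂/F⁻ is the cathode (higher E°), Au⁺/Au the anode: E°cell = +2.89 − (+1.71) = +1.18 V, n = 2.
Overall: F₂(g) + 2 Au(s) → 2 F⁻(aq) + 2 Au⁺(aq)
Q = [F⁻]^2·[Au⁺]^2 / (P(F₂)); log Q = -8.521.
E = E° − (0.0592/n) log Q = +1.18 − (0.0592/2)(-8.521) = +1.432 V.

+1.432 V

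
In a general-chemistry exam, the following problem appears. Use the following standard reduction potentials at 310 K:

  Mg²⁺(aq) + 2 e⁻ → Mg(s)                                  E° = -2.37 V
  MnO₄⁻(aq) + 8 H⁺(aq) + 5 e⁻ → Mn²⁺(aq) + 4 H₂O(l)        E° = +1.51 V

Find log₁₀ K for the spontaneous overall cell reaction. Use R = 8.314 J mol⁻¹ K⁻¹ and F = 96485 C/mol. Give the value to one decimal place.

630.8

Cathode: MnO₄⁻/Mn²⁺; anode: Mg²⁺/Mg. E°cell = (+1.51) − (-2.37) = +3.88 V, with n = 10.
ΔG° = −nFE° = −RT ln K, so ln K = nFE°/(RT) = (10)(96485)(+3.88) / ((8.314)(310)) = 1452.512.
log₁₀ K = 1452.512 / ln 10 = 630.8.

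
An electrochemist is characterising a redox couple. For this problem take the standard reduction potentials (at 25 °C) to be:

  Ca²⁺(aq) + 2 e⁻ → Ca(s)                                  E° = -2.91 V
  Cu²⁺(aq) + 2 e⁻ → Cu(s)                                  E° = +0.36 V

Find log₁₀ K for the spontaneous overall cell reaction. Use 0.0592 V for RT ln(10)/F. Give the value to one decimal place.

110.5

Cathode: Cu²⁺/Cu; anode: Ca²⁺/Ca. E°cell = +3.27 V, n = 2.
log K = nE°cell / 0.0592 = (2)(+3.27) / 0.0592 = 110.5.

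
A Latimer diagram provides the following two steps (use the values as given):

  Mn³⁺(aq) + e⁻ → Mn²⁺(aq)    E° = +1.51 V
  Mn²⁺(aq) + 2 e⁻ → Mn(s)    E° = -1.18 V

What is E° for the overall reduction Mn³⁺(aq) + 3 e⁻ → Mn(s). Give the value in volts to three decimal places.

-0.283 V

Standard free energies of sequential steps add: ΔG°₃ = ΔG°₁ + ΔG°₂, so n₃E°₃ = n₁E°₁ + n₂E°₂.
E°₃ = (1×+1.51 + 2×-1.18) / 3 = (-0.850) / 3 = -0.283 V.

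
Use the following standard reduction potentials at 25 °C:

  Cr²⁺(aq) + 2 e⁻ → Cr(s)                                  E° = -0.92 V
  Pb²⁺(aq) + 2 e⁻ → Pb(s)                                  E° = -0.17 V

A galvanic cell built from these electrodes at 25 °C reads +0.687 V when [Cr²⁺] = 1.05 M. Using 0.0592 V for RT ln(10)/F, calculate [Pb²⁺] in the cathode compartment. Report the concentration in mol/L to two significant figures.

0.0078 M

Pb²⁺/Pb is the cathode, Cr²⁺/Cr the anode: E°cell = +0.75 V, n = 2.
Overall reaction: Pb²⁺(aq) + Cr(s) → Pb(s) + Cr²⁺(aq); Q = [Cr²⁺]^1/[Pb²⁺]^1.
From E = E° − (0.0592/n) log Q: log Q = (E° − E)·n/0.0592 = (+0.75 − (+0.687))·2/0.0592 = 2.1284.
So 1·log[Pb²⁺] = 1·log(1.05) − log Q = 0.0212 − (2.1284) = -2.1072; [Pb²⁺] = 10^(-2.1072) ≈ 0.0078 M.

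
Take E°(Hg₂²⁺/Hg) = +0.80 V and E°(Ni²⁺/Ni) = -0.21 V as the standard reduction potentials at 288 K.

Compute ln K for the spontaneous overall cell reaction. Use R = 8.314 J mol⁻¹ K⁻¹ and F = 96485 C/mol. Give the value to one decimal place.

81.4

Cathode: Hg₂²⁺/Hg; anode: Ni²⁺/Ni. E°cell = (+0.80) − (-0.21) = +1.01 V, with n = 2.
ΔG° = −nFE° = −RT ln K, so ln K = nFE°/(RT) = (2)(96485)(+1.01) / ((8.314)(288)) = 81.397.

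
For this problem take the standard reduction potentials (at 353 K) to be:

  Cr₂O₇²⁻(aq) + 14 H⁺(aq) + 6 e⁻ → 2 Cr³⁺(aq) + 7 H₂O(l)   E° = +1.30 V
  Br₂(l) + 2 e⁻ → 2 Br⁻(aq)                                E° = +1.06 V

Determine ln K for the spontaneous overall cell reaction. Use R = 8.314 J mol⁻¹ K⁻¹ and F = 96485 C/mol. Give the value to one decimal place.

47.3

Cathode: Cr₂O₇²⁻/Cr³⁺; anode: Br₂/Br⁻. E°cell = (+1.30) − (+1.06) = +0.24 V, with n = 6.
ΔG° = −nFE° = −RT ln K, so ln K = nFE°/(RT) = (6)(96485)(+0.24) / ((8.314)(353)) = 47.341.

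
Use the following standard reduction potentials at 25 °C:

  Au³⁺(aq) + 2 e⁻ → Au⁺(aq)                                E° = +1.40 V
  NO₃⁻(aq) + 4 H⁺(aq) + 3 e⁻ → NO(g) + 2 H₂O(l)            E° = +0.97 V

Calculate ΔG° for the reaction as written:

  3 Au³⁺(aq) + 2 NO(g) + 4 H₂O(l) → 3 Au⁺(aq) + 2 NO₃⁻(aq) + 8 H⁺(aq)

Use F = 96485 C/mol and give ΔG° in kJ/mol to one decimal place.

-248.9 kJ/mol

As written, Au³⁺/Au⁺ is reduced (cathode) and NO₃⁻/NO is oxidised (anode), so E°cell = (+1.40) − (+0.97) = +0.43 V.
Balancing electrons gives n = 6.
ΔG° = −nFE° = −(6)(96485)(+0.43) = -248,931 J = -248.9 kJ/mol.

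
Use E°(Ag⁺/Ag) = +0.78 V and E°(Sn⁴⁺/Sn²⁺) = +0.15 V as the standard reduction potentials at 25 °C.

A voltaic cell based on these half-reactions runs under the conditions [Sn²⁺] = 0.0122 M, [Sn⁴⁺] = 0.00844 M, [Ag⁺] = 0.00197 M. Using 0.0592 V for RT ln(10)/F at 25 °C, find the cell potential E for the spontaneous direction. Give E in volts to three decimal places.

+0.475 V

Ag⁺/Ag is the cathode (higher E°), Sn⁴⁺/Sn²⁺ the anode: E°cell = +0.78 − (+0.15) = +0.63 V, n = 2.
Overall: 2 Ag⁺(aq) + Sn²⁺(aq) → 2 Ag(s) + Sn⁴⁺(aq)
Q = [Sn⁴⁺] / ([Ag⁺]^2·[Sn²⁺]); log Q = 5.251.
E = E° − (0.0592/n) log Q = +0.63 − (0.0592/2)(5.251) = +0.475 V.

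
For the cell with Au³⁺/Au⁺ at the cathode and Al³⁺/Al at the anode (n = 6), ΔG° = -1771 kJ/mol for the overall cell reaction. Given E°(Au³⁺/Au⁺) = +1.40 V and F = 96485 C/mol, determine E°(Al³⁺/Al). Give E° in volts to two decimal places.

-1.66 V

E°cell = −ΔG°/(nF) = −(-1771×10³)/((6)(96485)) = +3.059 V.
Since Au³⁺/Au⁺ is the cathode and Al³⁺/Al the anode, E°cell = E°(Au³⁺/Au⁺) − E°(Al³⁺/Al).
So E°(Al³⁺/Al) = E°(Au³⁺/Au⁺) − E°cell = (+1.40) − (+3.059) = -1.66 V.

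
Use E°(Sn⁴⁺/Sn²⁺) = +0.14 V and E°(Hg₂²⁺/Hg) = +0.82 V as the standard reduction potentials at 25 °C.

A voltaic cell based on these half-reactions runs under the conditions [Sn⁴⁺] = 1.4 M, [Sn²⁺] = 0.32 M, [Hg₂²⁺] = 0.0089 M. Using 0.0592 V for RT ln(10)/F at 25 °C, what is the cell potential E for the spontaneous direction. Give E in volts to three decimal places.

+0.600 V

Hg₂²⁺/Hg is the cathode (higher E°), Sn⁴⁺/Sn²⁺ the anode: E°cell = +0.82 − (+0.14) = +0.68 V, n = 2.
Overall: Hg₂²⁺(aq) + Sn²⁺(aq) → 2 Hg(l) + Sn⁴⁺(aq)
Q = [Sn⁴⁺] / ([Hg₂²⁺]·[Sn²⁺]); log Q = 2.692.
E = E° − (0.0592/n) log Q = +0.68 − (0.0592/2)(2.692) = +0.600 V.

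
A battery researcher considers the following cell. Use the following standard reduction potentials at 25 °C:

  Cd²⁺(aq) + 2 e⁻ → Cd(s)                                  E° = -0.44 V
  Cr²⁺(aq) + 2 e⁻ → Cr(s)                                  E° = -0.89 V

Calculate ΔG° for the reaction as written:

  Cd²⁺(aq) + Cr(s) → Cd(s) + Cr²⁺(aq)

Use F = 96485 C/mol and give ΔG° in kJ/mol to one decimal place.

-86.8 kJ/mol

As written, Cd²⁺/Cd is reduced (cathode) and Cr²⁺/Cr is oxidised (anode), so E°cell = (-0.44) − (-0.89) = +0.45 V.
Balancing electrons gives n = 2.
ΔG° = −nFE° = −(2)(96485)(+0.45) = -86,836 J = -86.8 kJ/mol.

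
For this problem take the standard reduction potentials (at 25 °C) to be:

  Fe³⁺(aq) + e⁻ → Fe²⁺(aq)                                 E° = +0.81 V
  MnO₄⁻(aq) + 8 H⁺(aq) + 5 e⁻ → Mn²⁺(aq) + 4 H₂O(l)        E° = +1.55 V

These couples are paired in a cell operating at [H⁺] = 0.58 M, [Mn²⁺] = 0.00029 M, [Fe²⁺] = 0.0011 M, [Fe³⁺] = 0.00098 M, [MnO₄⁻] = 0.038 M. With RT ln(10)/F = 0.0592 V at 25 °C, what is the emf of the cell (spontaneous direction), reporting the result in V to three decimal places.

+0.746 V

MnO₄⁻/Mn²⁺ is the cathode (higher E°), Fe³⁺/Fe²⁺ the anode: E°cell = +1.55 − (+0.81) = +0.74 V, n = 5.
Overall: MnO₄⁻(aq) + 8 H⁺(aq) + 5 Fe²⁺(aq) → Mn²⁺(aq) + 4 H₂O(l) + 5 Fe³⁺(aq)
Q = [Mn²⁺]·[Fe³⁺]^5 / ([MnO₄⁻]·[H⁺]^8·[Fe²⁺]^5); log Q = -0.476.
E = E° − (0.0592/n) log Q = +0.74 − (0.0592/5)(-0.476) = +0.746 V.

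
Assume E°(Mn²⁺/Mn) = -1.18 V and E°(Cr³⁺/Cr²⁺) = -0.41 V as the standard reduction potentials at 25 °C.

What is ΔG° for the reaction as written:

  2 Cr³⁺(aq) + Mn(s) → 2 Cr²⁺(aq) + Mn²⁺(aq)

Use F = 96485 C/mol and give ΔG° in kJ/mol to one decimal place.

-148.6 kJ/mol

As written, Cr³⁺/Cr²⁺ is reduced (cathode) and Mn²⁺/Mn is oxidised (anode), so E°cell = (-0.41) − (-1.18) = +0.77 V.
Balancing electrons gives n = 2.
ΔG° = −nFE° = −(2)(96485)(+0.77) = -148,587 J = -148.6 kJ/mol.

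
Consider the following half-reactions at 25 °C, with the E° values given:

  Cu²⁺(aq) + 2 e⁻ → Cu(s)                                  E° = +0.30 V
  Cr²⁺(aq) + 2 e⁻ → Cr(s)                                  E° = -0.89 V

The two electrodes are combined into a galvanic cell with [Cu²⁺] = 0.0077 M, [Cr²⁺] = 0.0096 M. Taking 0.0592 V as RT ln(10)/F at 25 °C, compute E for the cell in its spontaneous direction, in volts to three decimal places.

+1.187 V

Cu²⁺/Cu is the cathode (higher E°), Cr²⁺/Cr the anode: E°cell = +0.30 − (-0.89) = +1.19 V, n = 2.
Overall: Cu²⁺(aq) + Cr(s) → Cu(s) + Cr²⁺(aq)
Q = [Cr²⁺] / ([Cu²⁺]); log Q = 0.096.
E = E° − (0.0592/n) log Q = +1.19 − (0.0592/2)(0.096) = +1.187 V.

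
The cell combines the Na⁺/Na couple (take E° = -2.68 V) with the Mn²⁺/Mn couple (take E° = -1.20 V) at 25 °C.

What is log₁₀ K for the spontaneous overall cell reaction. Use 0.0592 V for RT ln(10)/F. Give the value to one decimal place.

50.0

Cathode: Mn²⁺/Mn; anode: Na⁺/Na. E°cell = +1.48 V, n = 2.
log K = nE°cell / 0.0592 = (2)(+1.48) / 0.0592 = 50.0.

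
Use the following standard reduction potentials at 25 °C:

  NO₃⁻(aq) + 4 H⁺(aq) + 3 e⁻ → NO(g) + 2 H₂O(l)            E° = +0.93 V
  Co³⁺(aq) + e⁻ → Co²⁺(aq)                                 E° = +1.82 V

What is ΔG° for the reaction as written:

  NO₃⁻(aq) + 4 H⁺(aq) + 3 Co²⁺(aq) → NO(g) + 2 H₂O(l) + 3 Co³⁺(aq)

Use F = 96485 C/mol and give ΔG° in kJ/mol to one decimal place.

+257.6 kJ/mol

As written, NO₃⁻/NO is reduced (cathode) and Co³⁺/Co²⁺ is oxidised (anode), so E°cell = (+0.93) − (+1.82) = -0.89 V.
Balancing electrons gives n = 3.
ΔG° = −nFE° = −(3)(96485)(-0.89) = 257,615 J = +257.6 kJ/mol.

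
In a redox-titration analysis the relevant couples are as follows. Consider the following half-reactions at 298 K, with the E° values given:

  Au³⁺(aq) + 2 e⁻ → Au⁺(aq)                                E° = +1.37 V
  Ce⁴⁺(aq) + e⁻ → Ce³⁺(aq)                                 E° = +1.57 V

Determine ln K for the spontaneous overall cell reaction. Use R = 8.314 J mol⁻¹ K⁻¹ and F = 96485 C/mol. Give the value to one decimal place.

Cathode: Ce⁴⁺/Ce³⁺; anode: Au³⁺/Au⁺. E°cell = (+1.57) − (+1.37) = +0.20 V, with n = 2.
ΔG° = −nFE° = −RT ln K, so ln K = nFE°/(RT) = (2)(96485)(+0.20) / ((8.314)(298)) = 15.577.

15.6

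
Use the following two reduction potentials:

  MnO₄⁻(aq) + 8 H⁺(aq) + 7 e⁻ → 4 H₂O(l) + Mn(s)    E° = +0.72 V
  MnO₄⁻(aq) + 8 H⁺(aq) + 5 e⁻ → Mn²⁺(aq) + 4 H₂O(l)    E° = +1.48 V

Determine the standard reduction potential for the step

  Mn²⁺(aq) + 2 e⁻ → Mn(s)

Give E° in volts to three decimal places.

Sequential free energies add, so n₃E°₃ = n₁E°₁ + n₂E°₂.
With n₃ = 7, and the known step contributing 5×(+1.48) V, the unknown satisfies 2·E° = 7×(+0.72) − 5×(+1.48) = -2.360.
E° = -2.360 / 2 = -1.180 V.

-1.180 V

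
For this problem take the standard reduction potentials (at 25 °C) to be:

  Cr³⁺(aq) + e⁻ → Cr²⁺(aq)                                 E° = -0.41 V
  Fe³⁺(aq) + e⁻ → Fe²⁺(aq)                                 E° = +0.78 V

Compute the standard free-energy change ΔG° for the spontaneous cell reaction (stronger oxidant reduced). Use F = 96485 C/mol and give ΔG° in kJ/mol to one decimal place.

Fe³⁺/Fe²⁺ (E° = +0.78 V) is the cathode; Cr³⁺/Cr²⁺ (E° = -0.41 V) is the anode, so E°cell = +1.19 V.
Balancing electrons gives n = 1 (lcm of 1 and 1).
ΔG° = −nFE° = −(1)(96485)(+1.19) = -114,817 J = -114.8 kJ/mol.

-114.8 kJ/mol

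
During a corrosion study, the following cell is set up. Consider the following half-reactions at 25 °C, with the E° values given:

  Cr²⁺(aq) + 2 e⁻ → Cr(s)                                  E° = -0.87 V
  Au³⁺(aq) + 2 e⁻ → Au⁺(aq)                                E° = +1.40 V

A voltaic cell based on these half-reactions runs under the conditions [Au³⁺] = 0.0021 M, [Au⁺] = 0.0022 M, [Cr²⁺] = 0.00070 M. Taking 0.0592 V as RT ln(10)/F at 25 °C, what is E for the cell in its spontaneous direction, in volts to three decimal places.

Au³⁺/Au⁺ is the cathode (higher E°), Cr²⁺/Cr the anode: E°cell = +1.40 − (-0.87) = +2.27 V, n = 2.
Overall: Au³⁺(aq) + Cr(s) → Au⁺(aq) + Cr²⁺(aq)
Q = [Au⁺]·[Cr²⁺] / ([Au³⁺]); log Q = -3.135.
E = E° − (0.0592/n) log Q = +2.27 − (0.0592/2)(-3.135) = +2.363 V.

+2.363 V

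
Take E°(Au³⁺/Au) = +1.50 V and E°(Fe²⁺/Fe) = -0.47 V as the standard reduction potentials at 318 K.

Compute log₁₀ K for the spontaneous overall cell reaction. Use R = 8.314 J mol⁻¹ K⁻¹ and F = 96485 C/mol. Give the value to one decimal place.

Cathode: Au³⁺/Au; anode: Fe²⁺/Fe. E°cell = (+1.50) − (-0.47) = +1.97 V, with n = 6.
ΔG° = −nFE° = −RT ln K, so ln K = nFE°/(RT) = (6)(96485)(+1.97) / ((8.314)(318)) = 431.360.
log₁₀ K = 431.360 / ln 10 = 187.3.

187.3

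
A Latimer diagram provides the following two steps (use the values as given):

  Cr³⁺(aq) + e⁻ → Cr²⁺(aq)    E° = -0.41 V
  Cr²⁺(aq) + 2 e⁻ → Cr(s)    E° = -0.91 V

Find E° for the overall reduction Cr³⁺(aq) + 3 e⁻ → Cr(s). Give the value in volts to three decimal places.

Since ΔG° = −nFE° is additive over sequential reductions, n₃E°₃ = n₁E°₁ + n₂E°₂.
E°₃ = (1×-0.41 + 2×-0.91) / 3 = (-2.230) / 3 = -0.743 V.
E° values themselves are not directly additive — weighting by electron count is essential.

-0.743 V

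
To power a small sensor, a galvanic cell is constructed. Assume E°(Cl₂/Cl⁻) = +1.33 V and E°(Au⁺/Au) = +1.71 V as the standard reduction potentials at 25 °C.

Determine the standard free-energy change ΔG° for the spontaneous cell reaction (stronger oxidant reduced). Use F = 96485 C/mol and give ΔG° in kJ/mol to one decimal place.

Au⁺/Au (E° = +1.71 V) is the cathode; Cl₂/Cl⁻ (E° = +1.33 V) is the anode, so E°cell = +0.38 V.
Balancing electrons gives n = 2 (lcm of 1 and 2).
ΔG° = −nFE° = −(2)(96485)(+0.38) = -73,329 J = -73.3 kJ/mol.

-73.3 kJ/mol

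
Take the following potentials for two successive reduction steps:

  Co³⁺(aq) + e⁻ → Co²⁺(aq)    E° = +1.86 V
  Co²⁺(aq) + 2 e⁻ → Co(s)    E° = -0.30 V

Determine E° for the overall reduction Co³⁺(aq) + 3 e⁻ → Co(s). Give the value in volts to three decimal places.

Adding the free-energy changes (−nFE°) of the two steps gives −n₃FE°₃ = −n₁FE°₁ − n₂FE°₂.
E°₃ = (1×+1.86 + 2×-0.30) / 3 = (+1.260) / 3 = +0.420 V.

+0.420 V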